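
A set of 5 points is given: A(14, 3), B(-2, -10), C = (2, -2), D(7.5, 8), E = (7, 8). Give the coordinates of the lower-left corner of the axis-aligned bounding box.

(-2, -10)

x-range [-2, 14], y-range [-10, 8].
The lower-left corner is (-2, -10).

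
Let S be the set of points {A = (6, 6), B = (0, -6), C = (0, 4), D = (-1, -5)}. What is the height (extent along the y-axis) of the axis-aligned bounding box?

12

max y = 6, min y = -6, so height = 12.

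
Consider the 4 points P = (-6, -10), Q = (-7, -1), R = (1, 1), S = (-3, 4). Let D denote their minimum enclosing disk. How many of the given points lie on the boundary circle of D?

By Welzl's lemma the MEC is supported by two points (diametrically opposite) or three points (on a circumcircle).
The farthest pair is P–S with squared distance 205. The circle on this segment as diameter has centre (-4.5, -3) and r² = 205/4 = 51.25.
Check Q: distance² to centre = 10.25 ≤ 51.25, so it lies inside.
All remaining points lie in this disk, and no smaller disk contains both endpoints, so this is the minimum enclosing circle.
The points at distance exactly r from the centre are P, S — 2 points.

2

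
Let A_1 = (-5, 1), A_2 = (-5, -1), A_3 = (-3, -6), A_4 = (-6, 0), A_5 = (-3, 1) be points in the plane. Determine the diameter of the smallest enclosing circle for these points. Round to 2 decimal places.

7.28

A smallest enclosing disk is always determined by at most three of the input points on its boundary.
The farthest pair is A_1–A_3 with squared distance 53. The circle on this segment as diameter has centre (-4, -2.5) and r² = 53/4 = 13.25.
Check A_2: distance² to centre = 3.25 ≤ 13.25, so it lies inside.
All remaining points lie in this disk, and no smaller disk contains both endpoints, so this is the minimum enclosing circle.
Diameter = 2r = 2√(13.25) ≈ 7.28.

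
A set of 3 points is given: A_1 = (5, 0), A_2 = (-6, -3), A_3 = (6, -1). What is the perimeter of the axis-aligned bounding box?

Width = max x − min x = 6 − (-6) = 12.
Height = max y − min y = 0 − (-3) = 3.
Perimeter = 2(12 + 3) = 30.

30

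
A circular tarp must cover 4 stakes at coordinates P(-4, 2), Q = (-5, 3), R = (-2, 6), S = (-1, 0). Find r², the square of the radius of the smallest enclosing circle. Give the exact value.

The minimum enclosing circle of a finite set is fixed by two of the points (as a diameter) or three (as a circumcircle).
The minimum enclosing circle is determined by three boundary points: Q, R, S.
Their circumcentre is (-27/14, 41/14) with r² = 925/98.
The farthest remaining point P is at distance² 505/98 ≤ 925/98.

925/98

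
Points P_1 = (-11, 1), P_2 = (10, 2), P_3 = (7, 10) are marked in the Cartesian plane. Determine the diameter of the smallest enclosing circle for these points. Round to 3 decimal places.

21.140

Side lengths²: P_1P_2² = 442, P_1P_3² = 405, P_2P_3² = 73.
Since P_1P_2² = 442 < 405 + 73 = 478, the triangle is acute, so the smallest enclosing circle is the circumcircle.
Circumcentre = (-21/38, 99/38), r² = 80665/722.
Diameter = 2r = 2√(80665/722) ≈ 21.140.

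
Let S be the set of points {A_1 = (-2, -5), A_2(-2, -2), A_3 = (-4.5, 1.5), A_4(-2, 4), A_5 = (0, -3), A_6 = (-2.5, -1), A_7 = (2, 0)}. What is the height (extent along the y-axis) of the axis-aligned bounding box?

max y = 4, min y = -5, so height = 9.

9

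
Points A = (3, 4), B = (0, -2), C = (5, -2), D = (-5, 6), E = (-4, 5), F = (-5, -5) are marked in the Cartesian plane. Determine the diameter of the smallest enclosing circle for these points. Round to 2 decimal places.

13.37

The minimum enclosing circle of a finite set is fixed by two of the points (as a diameter) or three (as a circumcircle).
The minimum enclosing circle is determined by three boundary points: C, D, F.
Their circumcentre is (-1.2, 0.5) with r² = 44.69.
The farthest remaining point A is at distance² 29.89 ≤ 44.69.
Diameter = 2r = 2√(44.69) ≈ 13.37.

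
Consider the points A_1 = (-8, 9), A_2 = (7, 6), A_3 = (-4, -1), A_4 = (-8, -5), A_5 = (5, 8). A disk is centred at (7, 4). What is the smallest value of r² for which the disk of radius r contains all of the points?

306

The required radius is the distance from (7, 4) to the farthest point.
Squared distances: 250, 4, 146, 306, 20.
Maximum is 306, attained at A_4.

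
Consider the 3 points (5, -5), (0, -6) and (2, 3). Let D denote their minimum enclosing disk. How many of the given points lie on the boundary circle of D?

Call the three points A, B, C in the order given.
Side lengths²: AB² = 26, AC² = 73, BC² = 85.
Since BC² = 85 < 73 + 26 = 99, the triangle is acute, so the smallest enclosing circle is the circumcircle.
Circumcentre = (149/86, -143/86), r² = 80665/3698.
The points at distance exactly r from the centre are (5, -5), (0, -6), (2, 3) — 3 points.

3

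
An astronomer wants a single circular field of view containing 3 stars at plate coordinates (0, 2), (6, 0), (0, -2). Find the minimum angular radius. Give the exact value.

10/3

Call the three points A, B, C in the order given.
Side lengths²: AB² = 40, AC² = 16, BC² = 40.
Since BC² = 40 < 40 + 16 = 56, the triangle is acute, so the smallest enclosing circle is the circumcircle.
Circumcentre = (8/3, 0), r² = 100/9.
r = √(100/9) = 10/3.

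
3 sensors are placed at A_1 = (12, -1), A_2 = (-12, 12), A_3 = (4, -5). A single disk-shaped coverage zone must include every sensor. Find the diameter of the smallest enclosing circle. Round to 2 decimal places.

Side lengths²: A_1A_2² = 745, A_1A_3² = 80, A_2A_3² = 545.
Since A_1A_2² = 745 ≥ 545 + 80 = 625, the angle opposite A_1A_2 is not acute, so the smallest enclosing circle has A_1A_2 as diameter.
Centre = midpoint of A_1A_2 = (0, 5.5), r² = 745/4 = 186.25.
Diameter = 2r = 2√(186.25) ≈ 27.29.

27.29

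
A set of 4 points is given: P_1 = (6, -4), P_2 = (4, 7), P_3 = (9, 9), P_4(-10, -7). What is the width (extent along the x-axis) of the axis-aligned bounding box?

max x = 9, min x = -10, so width = 19.

19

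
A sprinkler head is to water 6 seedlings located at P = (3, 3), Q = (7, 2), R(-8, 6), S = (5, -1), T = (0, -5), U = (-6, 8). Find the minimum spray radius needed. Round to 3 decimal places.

The minimum enclosing circle is determined by three boundary points: Q, R, T.
Their circumcentre is (-31/38, 107/38) with r² = 44585/722.
The farthest remaining point U is at distance² 38809/722 ≤ 44585/722.
r = √(44585/722) ≈ 7.858.

7.858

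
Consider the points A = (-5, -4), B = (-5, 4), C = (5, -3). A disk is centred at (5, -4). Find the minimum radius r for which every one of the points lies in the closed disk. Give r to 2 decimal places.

The required radius is the distance from (5, -4) to the farthest point.
Squared distances: 100, 164, 1.
Maximum is 164, attained at B.
r = √164 ≈ 12.81.

12.81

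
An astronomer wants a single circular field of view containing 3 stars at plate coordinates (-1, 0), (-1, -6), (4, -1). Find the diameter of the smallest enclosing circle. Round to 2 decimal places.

7.21

Call the three points A, B, C in the order given.
Side lengths²: AB² = 36, AC² = 26, BC² = 50.
Since BC² = 50 < 36 + 26 = 62, the triangle is acute, so the smallest enclosing circle is the circumcircle.
Circumcentre = (1, -3), r² = 13.
Diameter = 2r = 2√13 ≈ 7.21.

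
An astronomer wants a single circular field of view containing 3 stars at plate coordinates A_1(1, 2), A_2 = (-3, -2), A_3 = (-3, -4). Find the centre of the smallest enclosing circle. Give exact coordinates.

Side lengths²: A_1A_2² = 32, A_1A_3² = 52, A_2A_3² = 4.
Since A_1A_3² = 52 ≥ 32 + 4 = 36, the angle opposite A_1A_3 is not acute, so the smallest enclosing circle has A_1A_3 as diameter.
Centre = midpoint of A_1A_3 = (-1, -1), r² = 52/4 = 13.
Centre = (-1, -1).

(-1, -1)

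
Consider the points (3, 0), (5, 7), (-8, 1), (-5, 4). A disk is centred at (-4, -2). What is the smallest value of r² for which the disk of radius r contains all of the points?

162

The required radius is the distance from (-4, -2) to the farthest point.
Squared distances: 53, 162, 25, 37.
Maximum is 162, attained at (5, 7).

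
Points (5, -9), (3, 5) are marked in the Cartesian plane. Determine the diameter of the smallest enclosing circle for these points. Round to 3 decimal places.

The smallest circle enclosing two points has them as diameter endpoints.
Centre = midpoint = (4, -2); r² = |(5, -9)−(3, 5)|²/4 = 200/4 = 50.
Diameter = 2r = 2√50 ≈ 14.142.

14.142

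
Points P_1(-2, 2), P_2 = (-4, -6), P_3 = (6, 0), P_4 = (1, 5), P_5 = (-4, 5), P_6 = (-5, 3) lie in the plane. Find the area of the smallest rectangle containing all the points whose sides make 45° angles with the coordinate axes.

120

In coordinates u = x + y, v = x − y the rectangle is axis-aligned; the map (x,y)→(u,v) scales areas by 2.
u-values: 0, -10, 6, 6, 1, -2; range = 6 − (-10) = 16.
v-values: -4, 2, 6, -4, -9, -8; range = 6 − (-9) = 15.
Area = (16 × 15) / 2 = 120.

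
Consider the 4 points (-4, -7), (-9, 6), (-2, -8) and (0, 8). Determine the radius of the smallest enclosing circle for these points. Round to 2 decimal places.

The minimum enclosing circle is determined by three boundary points: (-9, 6), (-2, -8), (0, 8).
Their circumcentre is (-3, 0.25) with r² = 69.0625.
The farthest remaining point (-4, -7) is at distance² 53.5625 ≤ 69.0625.
r = √(69.0625) ≈ 8.31.

8.31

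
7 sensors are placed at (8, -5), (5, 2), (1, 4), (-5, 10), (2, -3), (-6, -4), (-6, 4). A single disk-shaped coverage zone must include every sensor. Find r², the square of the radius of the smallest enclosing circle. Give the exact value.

98.5

The minimum enclosing circle of a finite set is fixed by two of the points (as a diameter) or three (as a circumcircle).
The farthest pair is (8, -5)–(-5, 10) with squared distance 394. The circle on this segment as diameter has centre (1.5, 2.5) and r² = 394/4 = 98.5.
Check (5, 2): distance² to centre = 12.5 ≤ 98.5, so it lies inside.
All remaining points lie in this disk, and no smaller disk contains both endpoints, so this is the minimum enclosing circle.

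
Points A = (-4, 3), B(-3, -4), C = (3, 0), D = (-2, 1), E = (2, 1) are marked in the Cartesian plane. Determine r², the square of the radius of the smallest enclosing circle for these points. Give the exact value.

The minimum enclosing circle is determined by three boundary points: A, B, C.
Their circumcentre is (-28/23, -4/23) with r² = 9425/529.
The farthest remaining point E is at distance² 6205/529 ≤ 9425/529.

9425/529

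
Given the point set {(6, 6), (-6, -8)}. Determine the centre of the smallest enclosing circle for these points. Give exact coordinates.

(0, -1)

The smallest circle enclosing two points has them as diameter endpoints.
Centre = midpoint = (0, -1); r² = |(6, 6)−(-6, -8)|²/4 = 340/4 = 85.
Centre = (0, -1).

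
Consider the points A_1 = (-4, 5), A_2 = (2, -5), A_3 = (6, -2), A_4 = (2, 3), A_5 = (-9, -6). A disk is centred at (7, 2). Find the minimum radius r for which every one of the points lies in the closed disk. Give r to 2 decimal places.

17.89

The required radius is the distance from (7, 2) to the farthest point.
Squared distances: 130, 74, 17, 26, 320.
Maximum is 320, attained at A_5.
r = √320 ≈ 17.89.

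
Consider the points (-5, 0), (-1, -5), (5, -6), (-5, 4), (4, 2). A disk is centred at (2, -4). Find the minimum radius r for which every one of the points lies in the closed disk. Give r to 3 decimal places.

10.630

The required radius is the distance from (2, -4) to the farthest point.
Squared distances: 65, 10, 13, 113, 40.
Maximum is 113, attained at (-5, 4).
r = √113 ≈ 10.630.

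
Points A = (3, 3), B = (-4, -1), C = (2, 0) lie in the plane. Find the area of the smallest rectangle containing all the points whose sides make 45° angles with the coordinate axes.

27.5

In coordinates u = x + y, v = x − y the rectangle is axis-aligned; the map (x,y)→(u,v) scales areas by 2.
u-values: 6, -5, 2; range = 6 − (-5) = 11.
v-values: 0, -3, 2; range = 2 − (-3) = 5.
Area = (11 × 5) / 2 = 27.5.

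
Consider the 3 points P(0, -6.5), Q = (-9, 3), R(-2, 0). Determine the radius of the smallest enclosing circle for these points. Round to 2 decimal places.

Side lengths²: PQ² = 171.25, PR² = 46.25, QR² = 58.
Since PQ² = 171.25 ≥ 58 + 46.25 = 104.25, the angle opposite PQ is not acute, so the smallest enclosing circle has PQ as diameter.
Centre = midpoint of PQ = (-4.5, -1.75), r² = 171.25/4 = 42.8125.
r = √(42.8125) ≈ 6.54.

6.54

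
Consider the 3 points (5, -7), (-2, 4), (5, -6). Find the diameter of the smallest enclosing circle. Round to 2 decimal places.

13.04

Call the three points A, B, C in the order given.
Side lengths²: AB² = 170, AC² = 1, BC² = 149.
Since AB² = 170 ≥ 149 + 1 = 150, the angle opposite AB is not acute, so the smallest enclosing circle has AB as diameter.
Centre = midpoint of AB = (1.5, -1.5), r² = 170/4 = 42.5.
Diameter = 2r = 2√(42.5) ≈ 13.04.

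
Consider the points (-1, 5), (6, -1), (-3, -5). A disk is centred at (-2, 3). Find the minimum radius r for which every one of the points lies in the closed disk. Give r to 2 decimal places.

8.94

The required radius is the distance from (-2, 3) to the farthest point.
Squared distances: 5, 80, 65.
Maximum is 80, attained at (6, -1).
r = √80 ≈ 8.94.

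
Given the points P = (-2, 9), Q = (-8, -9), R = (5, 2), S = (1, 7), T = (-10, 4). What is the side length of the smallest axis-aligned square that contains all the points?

18

The bounding box has width 15 and height 18.
An axis-aligned square enclosing the set must have side ≥ max(width, height).
So the minimum side is max(15, 18) = 18.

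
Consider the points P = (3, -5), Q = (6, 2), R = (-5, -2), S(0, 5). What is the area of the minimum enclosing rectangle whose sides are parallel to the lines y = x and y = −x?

97.5

In coordinates u = x + y, v = x − y the rectangle is axis-aligned; the map (x,y)→(u,v) scales areas by 2.
u-values: -2, 8, -7, 5; range = 8 − (-7) = 15.
v-values: 8, 4, -3, -5; range = 8 − (-5) = 13.
Area = (15 × 13) / 2 = 97.5.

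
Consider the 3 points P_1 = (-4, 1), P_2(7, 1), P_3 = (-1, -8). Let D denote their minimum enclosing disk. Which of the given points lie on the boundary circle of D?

Side lengths²: P_1P_2² = 121, P_1P_3² = 90, P_2P_3² = 145.
Since P_2P_3² = 145 < 121 + 90 = 211, the triangle is acute, so the smallest enclosing circle is the circumcircle.
Circumcentre = (1.5, -13/6), r² = 725/18.
The points at distance exactly r from the centre are P_1, P_2, P_3 — 3 points.

P_1, P_2, P_3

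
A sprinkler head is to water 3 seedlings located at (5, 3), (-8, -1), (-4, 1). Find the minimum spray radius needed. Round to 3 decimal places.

6.801

Call the three points A, B, C in the order given.
Side lengths²: AB² = 185, AC² = 85, BC² = 20.
Since AB² = 185 ≥ 85 + 20 = 105, the angle opposite AB is not acute, so the smallest enclosing circle has AB as diameter.
Centre = midpoint of AB = (-1.5, 1), r² = 185/4 = 46.25.
r = √(46.25) ≈ 6.801.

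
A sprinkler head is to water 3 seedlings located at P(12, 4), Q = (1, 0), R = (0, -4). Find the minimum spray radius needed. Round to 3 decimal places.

Side lengths²: PQ² = 137, PR² = 208, QR² = 17.
Since PR² = 208 ≥ 137 + 17 = 154, the angle opposite PR is not acute, so the smallest enclosing circle has PR as diameter.
Centre = midpoint of PR = (6, 0), r² = 208/4 = 52.
r = √52 ≈ 7.211.

7.211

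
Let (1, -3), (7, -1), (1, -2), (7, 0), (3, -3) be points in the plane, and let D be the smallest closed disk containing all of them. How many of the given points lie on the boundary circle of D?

By Welzl's lemma the MEC is supported by two points (diametrically opposite) or three points (on a circumcircle).
The farthest pair is (1, -3)–(7, 0) with squared distance 45. The circle on this segment as diameter has centre (4, -1.5) and r² = 45/4 = 11.25.
Check (7, -1): distance² to centre = 9.25 ≤ 11.25, so it lies inside.
All remaining points lie in this disk, and no smaller disk contains both endpoints, so this is the minimum enclosing circle.
The points at distance exactly r from the centre are (1, -3), (7, 0) — 2 points.

2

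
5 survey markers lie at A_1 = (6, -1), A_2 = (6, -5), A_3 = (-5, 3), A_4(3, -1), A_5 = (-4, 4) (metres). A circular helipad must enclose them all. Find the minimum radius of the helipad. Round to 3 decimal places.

A smallest enclosing disk is always determined by at most three of the input points on its boundary.
The farthest pair is A_2–A_3 with squared distance 185. The circle on this segment as diameter has centre (0.5, -1) and r² = 185/4 = 46.25.
Check A_1: distance² to centre = 30.25 ≤ 46.25, so it lies inside.
All remaining points lie in this disk, and no smaller disk contains both endpoints, so this is the minimum enclosing circle.
r = √(46.25) ≈ 6.801.

6.801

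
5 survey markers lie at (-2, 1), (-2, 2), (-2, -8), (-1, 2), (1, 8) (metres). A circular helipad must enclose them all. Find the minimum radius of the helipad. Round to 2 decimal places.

8.14

A smallest enclosing disk is always determined by at most three of the input points on its boundary.
The farthest pair is (-2, -8)–(1, 8) with squared distance 265. The circle on this segment as diameter has centre (-0.5, 0) and r² = 265/4 = 66.25.
Check (-2, 1): distance² to centre = 3.25 ≤ 66.25, so it lies inside.
All remaining points lie in this disk, and no smaller disk contains both endpoints, so this is the minimum enclosing circle.
r = √(66.25) ≈ 8.14.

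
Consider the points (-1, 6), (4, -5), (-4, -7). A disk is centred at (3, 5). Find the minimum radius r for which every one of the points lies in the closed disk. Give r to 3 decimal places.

The required radius is the distance from (3, 5) to the farthest point.
Squared distances: 17, 101, 193.
Maximum is 193, attained at (-4, -7).
r = √193 ≈ 13.892.

13.892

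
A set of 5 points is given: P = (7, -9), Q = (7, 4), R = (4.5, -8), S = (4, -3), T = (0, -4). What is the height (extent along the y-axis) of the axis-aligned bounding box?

max y = 4, min y = -9, so height = 13.

13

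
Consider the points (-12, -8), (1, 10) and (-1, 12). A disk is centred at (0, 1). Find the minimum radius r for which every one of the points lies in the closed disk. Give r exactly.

The required radius is the distance from (0, 1) to the farthest point.
Squared distances: 225, 82, 122.
Maximum is 225, attained at (-12, -8).
r = √225 = 15.

15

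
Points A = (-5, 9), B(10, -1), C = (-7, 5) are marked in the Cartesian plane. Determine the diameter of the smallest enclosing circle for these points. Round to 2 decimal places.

Side lengths²: AB² = 325, AC² = 20, BC² = 325.
Since BC² = 325 < 325 + 20 = 345, the triangle is acute, so the smallest enclosing circle is the circumcircle.
Circumcentre = (1.875, 3.0625), r² = 82.51953125.
Diameter = 2r = 2√(82.51953125) ≈ 18.17.

18.17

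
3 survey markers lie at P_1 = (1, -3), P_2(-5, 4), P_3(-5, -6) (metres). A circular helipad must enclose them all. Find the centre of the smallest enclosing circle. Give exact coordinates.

(-3.75, -1)

Side lengths²: P_1P_2² = 85, P_1P_3² = 45, P_2P_3² = 100.
Since P_2P_3² = 100 < 85 + 45 = 130, the triangle is acute, so the smallest enclosing circle is the circumcircle.
Circumcentre = (-3.75, -1), r² = 26.5625.
Centre = (-3.75, -1).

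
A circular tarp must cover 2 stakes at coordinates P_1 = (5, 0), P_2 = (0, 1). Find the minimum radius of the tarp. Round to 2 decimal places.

2.55

The smallest circle enclosing two points has them as diameter endpoints.
Centre = midpoint = (2.5, 0.5); r² = |P_1P_2|²/4 = 26/4 = 6.5.
r = √(6.5) ≈ 2.55.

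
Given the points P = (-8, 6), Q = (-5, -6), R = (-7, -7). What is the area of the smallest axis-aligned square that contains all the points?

The bounding box has width 3 and height 13.
An axis-aligned square enclosing the set must have side ≥ max(width, height).
So the minimum side is max(3, 13) = 13.
Area = 13² = 169.

169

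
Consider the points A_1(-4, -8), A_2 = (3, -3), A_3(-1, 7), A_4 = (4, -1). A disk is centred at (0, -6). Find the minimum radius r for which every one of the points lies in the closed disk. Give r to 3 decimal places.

The required radius is the distance from (0, -6) to the farthest point.
Squared distances: 20, 18, 170, 41.
Maximum is 170, attained at A_3.
r = √170 ≈ 13.038.

13.038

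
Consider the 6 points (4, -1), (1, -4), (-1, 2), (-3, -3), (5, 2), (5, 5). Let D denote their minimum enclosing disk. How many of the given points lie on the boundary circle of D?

2

A smallest enclosing disk is always determined by at most three of the input points on its boundary.
The farthest pair is (-3, -3)–(5, 5) with squared distance 128. The circle on this segment as diameter has centre (1, 1) and r² = 128/4 = 32.
Check (4, -1): distance² to centre = 13 ≤ 32, so it lies inside.
All remaining points lie in this disk, and no smaller disk contains both endpoints, so this is the minimum enclosing circle.
The points at distance exactly r from the centre are (-3, -3), (5, 5) — 2 points.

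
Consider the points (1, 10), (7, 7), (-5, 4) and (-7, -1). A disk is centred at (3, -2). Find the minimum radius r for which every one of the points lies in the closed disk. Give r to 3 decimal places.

12.166

The required radius is the distance from (3, -2) to the farthest point.
Squared distances: 148, 97, 100, 101.
Maximum is 148, attained at (1, 10).
r = √148 ≈ 12.166.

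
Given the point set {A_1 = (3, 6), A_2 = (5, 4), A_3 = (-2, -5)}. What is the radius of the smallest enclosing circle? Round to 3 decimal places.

Side lengths²: A_1A_2² = 8, A_1A_3² = 146, A_2A_3² = 130.
Since A_1A_3² = 146 ≥ 130 + 8 = 138, the angle opposite A_1A_3 is not acute, so the smallest enclosing circle has A_1A_3 as diameter.
Centre = midpoint of A_1A_3 = (0.5, 0.5), r² = 146/4 = 36.5.
r = √(36.5) ≈ 6.042.

6.042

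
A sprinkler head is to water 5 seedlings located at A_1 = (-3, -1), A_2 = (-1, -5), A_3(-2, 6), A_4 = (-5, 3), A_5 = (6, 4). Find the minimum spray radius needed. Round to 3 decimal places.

6.122

The minimum enclosing circle of a finite set is fixed by two of the points (as a diameter) or three (as a circumcircle).
The minimum enclosing circle is determined by three boundary points: A_2, A_4, A_5.
Their circumcentre is (17/23, 20/23) with r² = 19825/529.
The farthest remaining point A_3 is at distance² 17893/529 ≤ 19825/529.
r = √(19825/529) ≈ 6.122.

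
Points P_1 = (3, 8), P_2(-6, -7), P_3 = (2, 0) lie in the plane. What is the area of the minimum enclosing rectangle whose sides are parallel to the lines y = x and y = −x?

84

In coordinates u = x + y, v = x − y the rectangle is axis-aligned; the map (x,y)→(u,v) scales areas by 2.
u-values: 11, -13, 2; range = 11 − (-13) = 24.
v-values: -5, 1, 2; range = 2 − (-5) = 7.
Area = (24 × 7) / 2 = 84.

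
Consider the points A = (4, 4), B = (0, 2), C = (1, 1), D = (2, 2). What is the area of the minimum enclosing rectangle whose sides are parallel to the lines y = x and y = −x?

6

In coordinates u = x + y, v = x − y the rectangle is axis-aligned; the map (x,y)→(u,v) scales areas by 2.
u-values: 8, 2, 2, 4; range = 8 − 2 = 6.
v-values: 0, -2, 0, 0; range = 0 − (-2) = 2.
Area = (6 × 2) / 2 = 6.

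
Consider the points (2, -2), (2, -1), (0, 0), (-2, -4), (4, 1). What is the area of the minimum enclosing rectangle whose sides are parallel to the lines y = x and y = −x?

In coordinates u = x + y, v = x − y the rectangle is axis-aligned; the map (x,y)→(u,v) scales areas by 2.
u-values: 0, 1, 0, -6, 5; range = 5 − (-6) = 11.
v-values: 4, 3, 0, 2, 3; range = 4 − 0 = 4.
Area = (11 × 4) / 2 = 22.

22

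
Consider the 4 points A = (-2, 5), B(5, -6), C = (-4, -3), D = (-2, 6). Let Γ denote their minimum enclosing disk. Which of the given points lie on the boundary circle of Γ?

B, D

The farthest pair is B–D with squared distance 193. The circle on this segment as diameter has centre (1.5, 0) and r² = 193/4 = 48.25.
Check A: distance² to centre = 37.25 ≤ 48.25, so it lies inside.
All remaining points lie in this disk, and no smaller disk contains both endpoints, so this is the minimum enclosing circle.
The points at distance exactly r from the centre are B, D — 2 points.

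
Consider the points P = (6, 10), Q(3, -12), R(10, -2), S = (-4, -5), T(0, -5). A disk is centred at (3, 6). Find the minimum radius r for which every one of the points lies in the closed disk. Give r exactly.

18

The required radius is the distance from (3, 6) to the farthest point.
Squared distances: 25, 324, 113, 170, 130.
Maximum is 324, attained at Q.
r = √324 = 18.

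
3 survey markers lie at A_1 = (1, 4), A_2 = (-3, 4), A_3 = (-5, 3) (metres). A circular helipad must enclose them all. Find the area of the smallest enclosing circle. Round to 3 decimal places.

Side lengths²: A_1A_2² = 16, A_1A_3² = 37, A_2A_3² = 5.
Since A_1A_3² = 37 ≥ 16 + 5 = 21, the angle opposite A_1A_3 is not acute, so the smallest enclosing circle has A_1A_3 as diameter.
Centre = midpoint of A_1A_3 = (-2, 3.5), r² = 37/4 = 9.25.
Area = π·r² = π·9.25 ≈ 29.060.

29.060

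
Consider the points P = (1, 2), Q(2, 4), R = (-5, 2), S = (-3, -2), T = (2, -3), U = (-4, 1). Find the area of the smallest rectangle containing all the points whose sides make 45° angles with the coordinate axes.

In coordinates u = x + y, v = x − y the rectangle is axis-aligned; the map (x,y)→(u,v) scales areas by 2.
u-values: 3, 6, -3, -5, -1, -3; range = 6 − (-5) = 11.
v-values: -1, -2, -7, -1, 5, -5; range = 5 − (-7) = 12.
Area = (11 × 12) / 2 = 66.

66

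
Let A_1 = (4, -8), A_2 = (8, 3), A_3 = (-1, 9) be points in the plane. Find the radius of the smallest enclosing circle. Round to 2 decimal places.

Side lengths²: A_1A_2² = 137, A_1A_3² = 314, A_2A_3² = 117.
Since A_1A_3² = 314 ≥ 137 + 117 = 254, the angle opposite A_1A_3 is not acute, so the smallest enclosing circle has A_1A_3 as diameter.
Centre = midpoint of A_1A_3 = (1.5, 0.5), r² = 314/4 = 78.5.
r = √(78.5) ≈ 8.86.

8.86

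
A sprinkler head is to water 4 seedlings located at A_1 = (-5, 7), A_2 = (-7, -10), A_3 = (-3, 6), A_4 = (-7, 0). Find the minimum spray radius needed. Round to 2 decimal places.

The farthest pair is A_1–A_2 with squared distance 293. The circle on this segment as diameter has centre (-6, -1.5) and r² = 293/4 = 73.25.
Check A_3: distance² to centre = 65.25 ≤ 73.25, so it lies inside.
All remaining points lie in this disk, and no smaller disk contains both endpoints, so this is the minimum enclosing circle.
r = √(73.25) ≈ 8.56.

8.56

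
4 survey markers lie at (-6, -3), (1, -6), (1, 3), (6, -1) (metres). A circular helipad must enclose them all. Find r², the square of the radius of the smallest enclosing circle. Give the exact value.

37

The farthest pair is (-6, -3)–(6, -1) with squared distance 148. The circle on this segment as diameter has centre (0, -2) and r² = 148/4 = 37.
Check (1, -6): distance² to centre = 17 ≤ 37, so it lies inside.
All remaining points lie in this disk, and no smaller disk contains both endpoints, so this is the minimum enclosing circle.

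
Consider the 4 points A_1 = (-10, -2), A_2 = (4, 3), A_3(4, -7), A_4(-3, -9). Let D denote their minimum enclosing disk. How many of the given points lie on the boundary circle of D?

3

A smallest enclosing disk is always determined by at most three of the input points on its boundary.
The minimum enclosing circle is determined by three boundary points: A_1, A_2, A_3.
Their circumcentre is (-59/28, -2) with r² = 48841/784.
The farthest remaining point A_4 is at distance² 39041/784 ≤ 48841/784.
The points at distance exactly r from the centre are A_1, A_2, A_3 — 3 points.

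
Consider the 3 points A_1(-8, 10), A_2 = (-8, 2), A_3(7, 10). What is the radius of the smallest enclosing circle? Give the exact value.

8.5

Side lengths²: A_1A_2² = 64, A_1A_3² = 225, A_2A_3² = 289.
Since A_2A_3² = 289 ≥ 225 + 64 = 289, the angle opposite A_2A_3 is not acute, so the smallest enclosing circle has A_2A_3 as diameter.
Centre = midpoint of A_2A_3 = (-0.5, 6), r² = 289/4 = 72.25.
r = √(72.25) = 8.5.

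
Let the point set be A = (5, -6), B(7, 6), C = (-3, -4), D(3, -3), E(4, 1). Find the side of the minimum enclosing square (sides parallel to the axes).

The bounding box has width 10 and height 12.
An axis-aligned square enclosing the set must have side ≥ max(width, height).
So the minimum side is max(10, 12) = 12.

12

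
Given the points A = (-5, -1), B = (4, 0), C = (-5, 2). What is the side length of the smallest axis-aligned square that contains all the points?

The bounding box has width 9 and height 3.
An axis-aligned square enclosing the set must have side ≥ max(width, height).
So the minimum side is max(9, 3) = 9.

9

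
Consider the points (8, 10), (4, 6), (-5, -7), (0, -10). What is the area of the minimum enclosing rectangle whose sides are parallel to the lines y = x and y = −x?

180

In coordinates u = x + y, v = x − y the rectangle is axis-aligned; the map (x,y)→(u,v) scales areas by 2.
u-values: 18, 10, -12, -10; range = 18 − (-12) = 30.
v-values: -2, -2, 2, 10; range = 10 − (-2) = 12.
Area = (30 × 12) / 2 = 180.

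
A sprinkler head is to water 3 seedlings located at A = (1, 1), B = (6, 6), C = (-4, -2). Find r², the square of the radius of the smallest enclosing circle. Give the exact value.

41

Side lengths²: AB² = 50, AC² = 34, BC² = 164.
Since BC² = 164 ≥ 50 + 34 = 84, the angle opposite BC is not acute, so the smallest enclosing circle has BC as diameter.
Centre = midpoint of BC = (1, 2), r² = 164/4 = 41.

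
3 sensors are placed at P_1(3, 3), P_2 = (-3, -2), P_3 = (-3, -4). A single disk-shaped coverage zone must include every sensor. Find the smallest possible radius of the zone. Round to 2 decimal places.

4.61

Side lengths²: P_1P_2² = 61, P_1P_3² = 85, P_2P_3² = 4.
Since P_1P_3² = 85 ≥ 61 + 4 = 65, the angle opposite P_1P_3 is not acute, so the smallest enclosing circle has P_1P_3 as diameter.
Centre = midpoint of P_1P_3 = (0, -0.5), r² = 85/4 = 21.25.
r = √(21.25) ≈ 4.61.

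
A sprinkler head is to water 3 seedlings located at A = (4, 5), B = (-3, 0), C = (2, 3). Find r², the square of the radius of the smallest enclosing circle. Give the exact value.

18.5

Side lengths²: AB² = 74, AC² = 8, BC² = 34.
Since AB² = 74 ≥ 34 + 8 = 42, the angle opposite AB is not acute, so the smallest enclosing circle has AB as diameter.
Centre = midpoint of AB = (0.5, 2.5), r² = 74/4 = 18.5.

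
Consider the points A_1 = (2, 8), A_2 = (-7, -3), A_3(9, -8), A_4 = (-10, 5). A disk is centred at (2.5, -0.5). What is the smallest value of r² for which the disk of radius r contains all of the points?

186.5

The required radius is the distance from (2.5, -0.5) to the farthest point.
Squared distances: 72.5, 96.5, 98.5, 186.5.
Maximum is 186.5, attained at A_4.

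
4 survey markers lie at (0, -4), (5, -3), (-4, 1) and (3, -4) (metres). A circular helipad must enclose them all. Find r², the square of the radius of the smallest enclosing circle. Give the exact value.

24.25

The farthest pair is (5, -3)–(-4, 1) with squared distance 97. The circle on this segment as diameter has centre (0.5, -1) and r² = 97/4 = 24.25.
Check (0, -4): distance² to centre = 9.25 ≤ 24.25, so it lies inside.
All remaining points lie in this disk, and no smaller disk contains both endpoints, so this is the minimum enclosing circle.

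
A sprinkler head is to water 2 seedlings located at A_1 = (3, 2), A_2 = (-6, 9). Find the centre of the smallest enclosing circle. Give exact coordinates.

The smallest circle enclosing two points has them as diameter endpoints.
Centre = midpoint = (-1.5, 5.5); r² = |A_1A_2|²/4 = 130/4 = 32.5.
Centre = (-1.5, 5.5).

(-1.5, 5.5)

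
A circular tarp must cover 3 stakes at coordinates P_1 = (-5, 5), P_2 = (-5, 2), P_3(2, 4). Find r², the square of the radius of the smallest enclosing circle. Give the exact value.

1325/98

Side lengths²: P_1P_2² = 9, P_1P_3² = 50, P_2P_3² = 53.
Since P_2P_3² = 53 < 50 + 9 = 59, the triangle is acute, so the smallest enclosing circle is the circumcircle.
Circumcentre = (-23/14, 3.5), r² = 1325/98.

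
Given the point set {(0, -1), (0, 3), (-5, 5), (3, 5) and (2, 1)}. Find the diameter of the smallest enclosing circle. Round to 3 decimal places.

The minimum enclosing circle is determined by three boundary points: (0, -1), (-5, 5), (3, 5).
Their circumcentre is (-1, 3.25) with r² = 19.0625.
The farthest remaining point (2, 1) is at distance² 14.0625 ≤ 19.0625.
Diameter = 2r = 2√(19.0625) ≈ 8.732.

8.732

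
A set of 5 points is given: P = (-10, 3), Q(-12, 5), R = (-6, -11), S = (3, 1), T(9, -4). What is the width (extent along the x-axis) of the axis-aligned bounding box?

21

max x = 9, min x = -12, so width = 21.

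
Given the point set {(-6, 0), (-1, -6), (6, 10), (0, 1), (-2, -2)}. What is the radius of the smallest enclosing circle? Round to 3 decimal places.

A smallest enclosing disk is always determined by at most three of the input points on its boundary.
The farthest pair is (-1, -6)–(6, 10) with squared distance 305. The circle on this segment as diameter has centre (2.5, 2) and r² = 305/4 = 76.25.
Check (-6, 0): distance² to centre = 76.25 ≤ 76.25, so it lies inside.
All remaining points lie in this disk, and no smaller disk contains both endpoints, so this is the minimum enclosing circle.
r = √(76.25) ≈ 8.732.

8.732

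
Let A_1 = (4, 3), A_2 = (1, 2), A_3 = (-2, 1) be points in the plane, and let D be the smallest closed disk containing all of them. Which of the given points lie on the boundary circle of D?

A_1, A_3

Side lengths²: A_1A_2² = 10, A_1A_3² = 40, A_2A_3² = 10.
Since A_1A_3² = 40 ≥ 10 + 10 = 20, the angle opposite A_1A_3 is not acute, so the smallest enclosing circle has A_1A_3 as diameter.
Centre = midpoint of A_1A_3 = (1, 2), r² = 40/4 = 10.
The points at distance exactly r from the centre are A_1, A_3 — 2 points.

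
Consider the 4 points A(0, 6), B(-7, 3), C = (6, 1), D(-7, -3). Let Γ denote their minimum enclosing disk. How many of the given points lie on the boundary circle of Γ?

A smallest enclosing disk is always determined by at most three of the input points on its boundary.
The minimum enclosing circle is determined by three boundary points: B, C, D.
Their circumcentre is (-21/26, 0) with r² = 32005/676.
The farthest remaining point A is at distance² 24777/676 ≤ 32005/676.
The points at distance exactly r from the centre are B, C, D — 3 points.

3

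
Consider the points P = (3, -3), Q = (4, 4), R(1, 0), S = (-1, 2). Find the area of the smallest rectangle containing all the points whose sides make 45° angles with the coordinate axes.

36

In coordinates u = x + y, v = x − y the rectangle is axis-aligned; the map (x,y)→(u,v) scales areas by 2.
u-values: 0, 8, 1, 1; range = 8 − 0 = 8.
v-values: 6, 0, 1, -3; range = 6 − (-3) = 9.
Area = (8 × 9) / 2 = 36.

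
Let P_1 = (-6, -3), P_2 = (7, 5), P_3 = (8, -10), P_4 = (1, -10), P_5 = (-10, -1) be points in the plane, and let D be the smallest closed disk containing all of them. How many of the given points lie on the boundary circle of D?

3

By Welzl's lemma the MEC is supported by two points (diametrically opposite) or three points (on a circumcircle).
The minimum enclosing circle is determined by three boundary points: P_2, P_3, P_5.
Their circumcentre is (15/58, -173/58) with r² = 183625/1682.
The farthest remaining point P_4 is at distance² 83749/1682 ≤ 183625/1682.
The points at distance exactly r from the centre are P_2, P_3, P_5 — 3 points.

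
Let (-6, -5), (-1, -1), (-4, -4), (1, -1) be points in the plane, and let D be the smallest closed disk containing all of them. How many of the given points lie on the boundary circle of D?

The farthest pair is (-6, -5)–(1, -1) with squared distance 65. The circle on this segment as diameter has centre (-2.5, -3) and r² = 65/4 = 16.25.
Check (-1, -1): distance² to centre = 6.25 ≤ 16.25, so it lies inside.
All remaining points lie in this disk, and no smaller disk contains both endpoints, so this is the minimum enclosing circle.
The points at distance exactly r from the centre are (-6, -5), (1, -1) — 2 points.

2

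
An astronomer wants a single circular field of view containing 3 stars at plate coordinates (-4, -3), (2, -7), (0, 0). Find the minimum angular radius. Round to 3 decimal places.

Call the three points A, B, C in the order given.
Side lengths²: AB² = 52, AC² = 25, BC² = 53.
Since BC² = 53 < 52 + 25 = 77, the triangle is acute, so the smallest enclosing circle is the circumcircle.
Circumcentre = (-4/17, -131/34), r² = 17225/1156.
r = √(17225/1156) ≈ 3.860.

3.860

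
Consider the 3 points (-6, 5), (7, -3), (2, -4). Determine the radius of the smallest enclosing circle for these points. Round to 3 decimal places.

Call the three points A, B, C in the order given.
Side lengths²: AB² = 233, AC² = 145, BC² = 26.
Since AB² = 233 ≥ 145 + 26 = 171, the angle opposite AB is not acute, so the smallest enclosing circle has AB as diameter.
Centre = midpoint of AB = (0.5, 1), r² = 233/4 = 58.25.
r = √(58.25) ≈ 7.632.

7.632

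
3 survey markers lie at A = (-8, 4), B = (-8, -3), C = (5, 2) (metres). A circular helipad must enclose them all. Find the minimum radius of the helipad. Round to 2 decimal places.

Side lengths²: AB² = 49, AC² = 173, BC² = 194.
Since BC² = 194 < 173 + 49 = 222, the triangle is acute, so the smallest enclosing circle is the circumcircle.
Circumcentre = (-49/26, 0.5), r² = 16781/338.
r = √(16781/338) ≈ 7.05.

7.05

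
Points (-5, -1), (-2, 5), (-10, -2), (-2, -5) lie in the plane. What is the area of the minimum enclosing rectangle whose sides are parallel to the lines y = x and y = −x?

In coordinates u = x + y, v = x − y the rectangle is axis-aligned; the map (x,y)→(u,v) scales areas by 2.
u-values: -6, 3, -12, -7; range = 3 − (-12) = 15.
v-values: -4, -7, -8, 3; range = 3 − (-8) = 11.
Area = (15 × 11) / 2 = 82.5.

82.5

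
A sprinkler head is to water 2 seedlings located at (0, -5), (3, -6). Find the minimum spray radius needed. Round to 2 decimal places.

1.58

The smallest circle enclosing two points has them as diameter endpoints.
Centre = midpoint = (1.5, -5.5); r² = |(0, -5)−(3, -6)|²/4 = 10/4 = 2.5.
r = √(2.5) ≈ 1.58.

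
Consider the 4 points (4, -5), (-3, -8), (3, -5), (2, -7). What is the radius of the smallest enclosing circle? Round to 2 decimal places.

3.81

A smallest enclosing disk is always determined by at most three of the input points on its boundary.
The farthest pair is (4, -5)–(-3, -8) with squared distance 58. The circle on this segment as diameter has centre (0.5, -6.5) and r² = 58/4 = 14.5.
Check (3, -5): distance² to centre = 8.5 ≤ 14.5, so it lies inside.
All remaining points lie in this disk, and no smaller disk contains both endpoints, so this is the minimum enclosing circle.
r = √(14.5) ≈ 3.81.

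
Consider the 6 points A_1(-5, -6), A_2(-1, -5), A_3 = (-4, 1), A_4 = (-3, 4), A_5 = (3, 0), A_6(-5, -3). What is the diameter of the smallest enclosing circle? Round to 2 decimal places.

10.81

The minimum enclosing circle of a finite set is fixed by two of the points (as a diameter) or three (as a circumcircle).
The minimum enclosing circle is determined by three boundary points: A_1, A_4, A_5.
Their circumcentre is (-38/17, -23/17) with r² = 8450/289.
The farthest remaining point A_2 is at distance² 4285/289 ≤ 8450/289.
Diameter = 2r = 2√(8450/289) ≈ 10.81.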